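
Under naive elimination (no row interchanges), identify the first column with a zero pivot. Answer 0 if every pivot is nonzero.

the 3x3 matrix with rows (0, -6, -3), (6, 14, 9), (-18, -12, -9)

Naive forward elimination:
Pivot entry (1,1) is zero but row 2 has 6 in column 1 -> naive elimination stops; a row interchange (e.g. R1 <-> R2) would be required here.

first zero-pivot column = 1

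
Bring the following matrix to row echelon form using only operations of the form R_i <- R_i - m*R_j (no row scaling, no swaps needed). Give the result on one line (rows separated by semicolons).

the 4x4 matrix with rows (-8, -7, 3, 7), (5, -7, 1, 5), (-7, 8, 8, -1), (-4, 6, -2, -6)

Forward elimination:
R2 <- R2 - (-5/8)*R1:  [     0  -91/8   23/8   75/8 ]
R3 <- R3 - (7/8)*R1:  [     0  113/8   43/8  -57/8 ]
R4 <- R4 - (1/2)*R1:  [     0   19/2   -7/2  -19/2 ]
R3 <- R3 - (-113/91)*R2:  [      0       0  814/91  411/91 ]
R4 <- R4 - (-76/91)*R2:  [       0        0  -100/91  -152/91 ]
R4 <- R4 - (-50/407)*R3:  [        0         0         0  -454/407 ]
Row echelon form:
[ -8     -7       3         7 ]
[  0  -91/8    23/8      75/8 ]
[  0      0  814/91    411/91 ]
[  0      0       0  -454/407 ]

REF = [-8 -7 3 7; 0 -91/8 23/8 75/8; 0 0 814/91 411/91; 0 0 0 -454/407]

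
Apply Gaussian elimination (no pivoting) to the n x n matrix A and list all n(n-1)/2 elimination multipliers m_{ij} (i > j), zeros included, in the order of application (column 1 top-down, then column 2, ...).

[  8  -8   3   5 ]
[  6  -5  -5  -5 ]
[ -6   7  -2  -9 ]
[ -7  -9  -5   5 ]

multipliers: 3/4, -3/4, -7/8, 1, -16, -947/60

Forward elimination:
R2 <- R2 - (3/4)*R1:  [     0      1  -29/4  -35/4 ]
R3 <- R3 - (-3/4)*R1:  [     0      1    1/4  -21/4 ]
R4 <- R4 - (-7/8)*R1:  [     0    -16  -19/8   75/8 ]
R3 <- R3 - (1)*R2:  [    0     0  15/2   7/2 ]
R4 <- R4 - (-16)*R2:  [       0        0   -947/8  -1045/8 ]
R4 <- R4 - (-947/60)*R3:  [        0         0         0  -4523/60 ]
Multipliers (in order of application): m_{21} = 3/4, m_{31} = -3/4, m_{41} = -7/8, m_{32} = 1, m_{42} = -16, m_{43} = -947/60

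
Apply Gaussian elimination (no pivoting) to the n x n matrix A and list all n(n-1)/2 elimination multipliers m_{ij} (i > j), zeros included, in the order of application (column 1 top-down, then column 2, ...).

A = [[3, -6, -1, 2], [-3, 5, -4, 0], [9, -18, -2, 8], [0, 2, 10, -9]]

Forward elimination:
R2 <- R2 - (-1)*R1:  [  0  -1  -5   2 ]
R3 <- R3 - (3)*R1:  [ 0  0  1  2 ]
R4: entry in column 1 is already 0 -> m_{41} = 0 (no row operation needed)
R3: entry in column 2 is already 0 -> m_{32} = 0 (no row operation needed)
R4 <- R4 - (-2)*R2:  [  0   0   0  -5 ]
R4: entry in column 3 is already 0 -> m_{43} = 0 (no row operation needed)
Multipliers (in order of application): m_{21} = -1, m_{31} = 3, m_{41} = 0, m_{32} = 0, m_{42} = -2, m_{43} = 0

multipliers: -1, 3, 0, 0, -2, 0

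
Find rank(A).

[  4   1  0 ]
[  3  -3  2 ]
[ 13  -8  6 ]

Row reduction:
R2 <- R2 - (3/4)*R1:  [     0  -15/4      2 ]
R3 <- R3 - (13/4)*R1:  [     0  -45/4      6 ]
R3 <- R3 - (3)*R2:  [ 0  0  0 ]
Row echelon form:
[ 4      1  0 ]
[ 0  -15/4  2 ]
[ 0      0  0 ]
Nonzero rows / pivot columns: 2

rank(A) = 2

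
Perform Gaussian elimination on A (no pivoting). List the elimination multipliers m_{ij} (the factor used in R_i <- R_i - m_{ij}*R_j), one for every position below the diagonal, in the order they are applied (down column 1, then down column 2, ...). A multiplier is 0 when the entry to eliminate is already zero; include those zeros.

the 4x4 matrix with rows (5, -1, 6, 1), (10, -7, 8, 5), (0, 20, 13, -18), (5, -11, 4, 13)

Forward elimination:
R2 <- R2 - (2)*R1:  [  0  -5  -4   3 ]
R3: entry in column 1 is already 0 -> m_{31} = 0 (no row operation needed)
R4 <- R4 - (1)*R1:  [   0  -10   -2   12 ]
R3 <- R3 - (-4)*R2:  [  0   0  -3  -6 ]
R4 <- R4 - (2)*R2:  [ 0  0  6  6 ]
R4 <- R4 - (-2)*R3:  [  0   0   0  -6 ]
Multipliers (in order of application): m_{21} = 2, m_{31} = 0, m_{41} = 1, m_{32} = -4, m_{42} = 2, m_{43} = -2

multipliers: 2, 0, 1, -4, 2, -2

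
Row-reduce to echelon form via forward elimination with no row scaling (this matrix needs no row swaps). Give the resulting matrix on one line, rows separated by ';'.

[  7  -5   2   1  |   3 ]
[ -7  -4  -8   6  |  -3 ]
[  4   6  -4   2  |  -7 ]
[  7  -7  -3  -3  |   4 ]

Forward elimination:
R2 <- R2 - (-1)*R1:  [  0  -9  -6   7   0 ]
R3 <- R3 - (4/7)*R1:  [     0   62/7  -36/7   10/7  -61/7 ]
R4 <- R4 - (1)*R1:  [  0  -2  -5  -4   1 ]
R3 <- R3 - (-62/63)*R2:  [       0        0  -232/21   524/63    -61/7 ]
R4 <- R4 - (2/9)*R2:  [     0      0  -11/3  -50/9      1 ]
R4 <- R4 - (77/232)*R3:  [         0          0          0  -1447/174    903/232 ]
Row echelon form:
[ 7  -5        2          1  |        3 ]
[ 0  -9       -6          7  |        0 ]
[ 0   0  -232/21     524/63  |    -61/7 ]
[ 0   0        0  -1447/174  |  903/232 ]

REF = [7 -5 2 1 3; 0 -9 -6 7 0; 0 0 -232/21 524/63 -61/7; 0 0 0 -1447/174 903/232]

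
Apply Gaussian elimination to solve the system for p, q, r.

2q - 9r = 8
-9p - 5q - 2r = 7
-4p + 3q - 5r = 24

(-3, 4, 0)

Forward elimination on [A|b]:
R1 <-> R2   (pivot in column 1 was zero)
[ -9  -5  -2   7 ]
[  0   2  -9   8 ]
[ -4   3  -5  24 ]
R3 <- R3 - (4/9)*R1:  [     0   47/9  -37/9  188/9 ]
R3 <- R3 - (47/18)*R2:  [      0       0  349/18       0 ]
Row echelon form:
[ -9  -5      -2  |  7 ]
[  0   2      -9  |  8 ]
[  0   0  349/18  |  0 ]
Back-substitution:
r = (0) / (349/18) = 0
q = (8 - (-9)*(0)) / 2 = 4
p = (7 - (-5)*(4) - (-2)*(0)) / -9 = -3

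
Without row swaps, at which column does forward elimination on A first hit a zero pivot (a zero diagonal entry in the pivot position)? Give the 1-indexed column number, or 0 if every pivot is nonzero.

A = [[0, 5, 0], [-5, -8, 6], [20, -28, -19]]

first zero-pivot column = 1

Naive forward elimination:
Pivot entry (1,1) is zero but row 2 has -5 in column 1 -> naive elimination stops; a row interchange (e.g. R1 <-> R2) would be required here.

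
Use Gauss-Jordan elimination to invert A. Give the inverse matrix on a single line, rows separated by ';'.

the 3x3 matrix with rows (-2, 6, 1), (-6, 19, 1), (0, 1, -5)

inverse = [-16 31/6 -13/6; -5 5/3 -2/3; -1 1/3 -1/3]

Gauss-Jordan on [A | I]:
R1 <- (1/-2)*R1:  [    1    -3  -1/2  |  -1/2     0     0 ]
R2 <- R2 - (-6)*R1:  [  0   1  -2  |  -3   1   0 ]
R1 <- R1 - (-3)*R2:  [     1      0  -13/2  |  -19/2      3      0 ]
R3 <- R3 - (1)*R2:  [  0   0  -3  |   3  -1   1 ]
R3 <- (1/-3)*R3:  [    0     0     1  |    -1   1/3  -1/3 ]
R1 <- R1 - (-13/2)*R3:  [     1      0      0  |    -16   31/6  -13/6 ]
R2 <- R2 - (-2)*R3:  [    0     1     0  |    -5   5/3  -2/3 ]
Right block of [I | A^{-1}] is the inverse:
[ -16  31/6  -13/6 ]
[  -5   5/3   -2/3 ]
[  -1   1/3   -1/3 ]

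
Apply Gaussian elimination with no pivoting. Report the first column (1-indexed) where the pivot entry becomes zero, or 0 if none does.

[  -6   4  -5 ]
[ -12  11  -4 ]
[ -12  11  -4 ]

Naive forward elimination:
R2 <- R2 - (2)*R1:  [ 0  3  6 ]
R3 <- R3 - (2)*R1:  [ 0  3  6 ]
R3 <- R3 - (1)*R2:  [ 0  0  0 ]
Matrix at this point:
[ -6  4  -5 ]
[  0  3   6 ]
[  0  0   0 ]
Pivot entry (3,3) in the last row is zero and there are no rows below to swap with -> zero pivot in column 3 (A is singular).

first zero-pivot column = 3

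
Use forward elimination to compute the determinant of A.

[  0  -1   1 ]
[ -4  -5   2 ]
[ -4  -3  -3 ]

Forward elimination:
R1 <-> R2   (pivot in column 1 was zero)
[ -4  -5   2 ]
[  0  -1   1 ]
[ -4  -3  -3 ]
R3 <- R3 - (1)*R1:  [  0   2  -5 ]
R3 <- R3 - (-2)*R2:  [  0   0  -3 ]
Upper-triangular form:
[ -4  -5   2 ]
[  0  -1   1 ]
[  0   0  -3 ]
det(A) = (-1)^1 * (-4) * (-1) * (-3) = 12  (1 row swap -> sign -1)

det(A) = 12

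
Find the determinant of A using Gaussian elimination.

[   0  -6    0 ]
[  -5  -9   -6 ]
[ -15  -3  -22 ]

Forward elimination:
R1 <-> R2   (pivot in column 1 was zero)
[  -5  -9   -6 ]
[   0  -6    0 ]
[ -15  -3  -22 ]
R3 <- R3 - (3)*R1:  [  0  24  -4 ]
R3 <- R3 - (-4)*R2:  [  0   0  -4 ]
Upper-triangular form:
[ -5  -9  -6 ]
[  0  -6   0 ]
[  0   0  -4 ]
det(A) = (-1)^1 * (-5) * (-6) * (-4) = 120  (1 row swap -> sign -1)

det(A) = 120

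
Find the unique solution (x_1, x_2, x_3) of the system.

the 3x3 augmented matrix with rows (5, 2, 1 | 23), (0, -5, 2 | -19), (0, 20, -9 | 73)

(2, 5, 3)

Forward elimination on [A|b]:
R3 <- R3 - (-4)*R2:  [  0   0  -1  -3 ]
Row echelon form:
[ 5   2   1  |   23 ]
[ 0  -5   2  |  -19 ]
[ 0   0  -1  |   -3 ]
Back-substitution:
x_3 = (-3) / -1 = 3
x_2 = (-19 - (2)*(3)) / -5 = 5
x_1 = (23 - (2)*(5) - (1)*(3)) / 5 = 2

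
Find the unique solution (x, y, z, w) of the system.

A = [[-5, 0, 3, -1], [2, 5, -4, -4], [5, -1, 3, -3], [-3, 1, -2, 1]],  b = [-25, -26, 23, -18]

(5, -4, 1, 3)

Forward elimination on [A|b]:
R2 <- R2 - (-2/5)*R1:  [     0      5  -14/5  -22/5    -36 ]
R3 <- R3 - (-1)*R1:  [  0  -1   6  -4  -2 ]
R4 <- R4 - (3/5)*R1:  [     0      1  -19/5    8/5     -3 ]
R3 <- R3 - (-1/5)*R2:  [       0        0   136/25  -122/25    -46/5 ]
R4 <- R4 - (1/5)*R2:  [      0       0  -81/25   62/25    21/5 ]
R4 <- R4 - (-81/136)*R3:  [      0       0       0  -29/68  -87/68 ]
Row echelon form:
[ -5  0       3       -1  |     -25 ]
[  0  5   -14/5    -22/5  |     -36 ]
[  0  0  136/25  -122/25  |   -46/5 ]
[  0  0       0   -29/68  |  -87/68 ]
Back-substitution:
w = (-87/68) / (-29/68) = 3
z = (-46/5 - (-122/25)*(3)) / (136/25) = 1
y = (-36 - (-14/5)*(1) - (-22/5)*(3)) / 5 = -4
x = (-25 - (3)*(1) - (-1)*(3)) / -5 = 5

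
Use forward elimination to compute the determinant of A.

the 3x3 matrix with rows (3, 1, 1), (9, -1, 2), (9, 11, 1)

det(A) = 48

Forward elimination:
R2 <- R2 - (3)*R1:  [  0  -4  -1 ]
R3 <- R3 - (3)*R1:  [  0   8  -2 ]
R3 <- R3 - (-2)*R2:  [  0   0  -4 ]
Upper-triangular form:
[ 3   1   1 ]
[ 0  -4  -1 ]
[ 0   0  -4 ]
det(A) = (-1)^0 * (3) * (-4) * (-4) = 48  (0 row swaps -> sign +1)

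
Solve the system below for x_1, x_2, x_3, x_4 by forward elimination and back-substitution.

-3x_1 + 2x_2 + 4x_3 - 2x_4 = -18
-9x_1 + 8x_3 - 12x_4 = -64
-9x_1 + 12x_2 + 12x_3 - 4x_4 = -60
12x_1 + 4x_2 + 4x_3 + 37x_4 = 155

Forward elimination on [A|b]:
R2 <- R2 - (3)*R1:  [   0   -6   -4   -6  -10 ]
R3 <- R3 - (3)*R1:  [  0   6   0   2  -6 ]
R4 <- R4 - (-4)*R1:  [  0  12  20  29  83 ]
R3 <- R3 - (-1)*R2:  [   0    0   -4   -4  -16 ]
R4 <- R4 - (-2)*R2:  [  0   0  12  17  63 ]
R4 <- R4 - (-3)*R3:  [  0   0   0   5  15 ]
Row echelon form:
[ -3   2   4  -2  |  -18 ]
[  0  -6  -4  -6  |  -10 ]
[  0   0  -4  -4  |  -16 ]
[  0   0   0   5  |   15 ]
Back-substitution:
x_4 = (15) / 5 = 3
x_3 = (-16 - (-4)*(3)) / -4 = 1
x_2 = (-10 - (-4)*(1) - (-6)*(3)) / -6 = -2
x_1 = (-18 - (2)*(-2) - (4)*(1) - (-2)*(3)) / -3 = 4

(4, -2, 1, 3)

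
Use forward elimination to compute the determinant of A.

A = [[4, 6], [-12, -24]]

det(A) = -24

Forward elimination:
R2 <- R2 - (-3)*R1:  [  0  -6 ]
Upper-triangular form:
[ 4   6 ]
[ 0  -6 ]
det(A) = (-1)^0 * (4) * (-6) = -24  (0 row swaps -> sign +1)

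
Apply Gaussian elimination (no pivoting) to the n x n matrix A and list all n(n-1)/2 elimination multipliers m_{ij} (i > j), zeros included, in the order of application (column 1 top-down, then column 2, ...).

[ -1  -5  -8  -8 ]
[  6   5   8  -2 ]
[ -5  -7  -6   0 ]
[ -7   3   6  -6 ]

multipliers: -6, 5, 7, -18/25, -38/25, 3/13

Forward elimination:
R2 <- R2 - (-6)*R1:  [   0  -25  -40  -50 ]
R3 <- R3 - (5)*R1:  [  0  18  34  40 ]
R4 <- R4 - (7)*R1:  [  0  38  62  50 ]
R3 <- R3 - (-18/25)*R2:  [    0     0  26/5     4 ]
R4 <- R4 - (-38/25)*R2:  [   0    0  6/5  -26 ]
R4 <- R4 - (3/13)*R3:  [       0        0        0  -350/13 ]
Multipliers (in order of application): m_{21} = -6, m_{31} = 5, m_{41} = 7, m_{32} = -18/25, m_{42} = -38/25, m_{43} = 3/13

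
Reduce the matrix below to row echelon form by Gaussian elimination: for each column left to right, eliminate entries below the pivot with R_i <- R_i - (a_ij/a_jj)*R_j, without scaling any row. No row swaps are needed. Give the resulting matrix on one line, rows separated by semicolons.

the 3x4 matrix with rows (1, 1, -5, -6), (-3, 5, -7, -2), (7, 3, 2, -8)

REF = [1 1 -5 -6; 0 8 -22 -20; 0 0 26 24]

Forward elimination:
R2 <- R2 - (-3)*R1:  [   0    8  -22  -20 ]
R3 <- R3 - (7)*R1:  [  0  -4  37  34 ]
R3 <- R3 - (-1/2)*R2:  [  0   0  26  24 ]
Row echelon form:
[ 1  1   -5   -6 ]
[ 0  8  -22  -20 ]
[ 0  0   26   24 ]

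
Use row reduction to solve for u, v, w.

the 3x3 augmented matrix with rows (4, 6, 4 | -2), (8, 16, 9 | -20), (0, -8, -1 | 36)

(3, -5, 4)

Forward elimination on [A|b]:
R2 <- R2 - (2)*R1:  [   0    4    1  -16 ]
R3 <- R3 - (-2)*R2:  [ 0  0  1  4 ]
Row echelon form:
[ 4  6  4  |   -2 ]
[ 0  4  1  |  -16 ]
[ 0  0  1  |    4 ]
Back-substitution:
w = (4) / 1 = 4
v = (-16 - (1)*(4)) / 4 = -5
u = (-2 - (6)*(-5) - (4)*(4)) / 4 = 3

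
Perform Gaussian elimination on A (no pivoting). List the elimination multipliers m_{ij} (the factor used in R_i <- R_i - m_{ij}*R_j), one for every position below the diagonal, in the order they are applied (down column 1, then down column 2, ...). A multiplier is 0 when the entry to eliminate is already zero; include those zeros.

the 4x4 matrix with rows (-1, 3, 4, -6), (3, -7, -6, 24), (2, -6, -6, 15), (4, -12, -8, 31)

Forward elimination:
R2 <- R2 - (-3)*R1:  [ 0  2  6  6 ]
R3 <- R3 - (-2)*R1:  [ 0  0  2  3 ]
R4 <- R4 - (-4)*R1:  [ 0  0  8  7 ]
R3: entry in column 2 is already 0 -> m_{32} = 0 (no row operation needed)
R4: entry in column 2 is already 0 -> m_{42} = 0 (no row operation needed)
R4 <- R4 - (4)*R3:  [  0   0   0  -5 ]
Multipliers (in order of application): m_{21} = -3, m_{31} = -2, m_{41} = -4, m_{32} = 0, m_{42} = 0, m_{43} = 4

multipliers: -3, -2, -4, 0, 0, 4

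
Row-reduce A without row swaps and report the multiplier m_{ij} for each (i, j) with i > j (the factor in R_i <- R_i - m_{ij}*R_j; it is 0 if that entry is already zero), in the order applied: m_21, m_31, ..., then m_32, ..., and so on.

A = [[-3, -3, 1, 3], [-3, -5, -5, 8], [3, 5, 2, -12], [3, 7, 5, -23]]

multipliers: 1, -1, -1, -1, -2, 2

Forward elimination:
R2 <- R2 - (1)*R1:  [  0  -2  -6   5 ]
R3 <- R3 - (-1)*R1:  [  0   2   3  -9 ]
R4 <- R4 - (-1)*R1:  [   0    4    6  -20 ]
R3 <- R3 - (-1)*R2:  [  0   0  -3  -4 ]
R4 <- R4 - (-2)*R2:  [   0    0   -6  -10 ]
R4 <- R4 - (2)*R3:  [  0   0   0  -2 ]
Multipliers (in order of application): m_{21} = 1, m_{31} = -1, m_{41} = -1, m_{32} = -1, m_{42} = -2, m_{43} = 2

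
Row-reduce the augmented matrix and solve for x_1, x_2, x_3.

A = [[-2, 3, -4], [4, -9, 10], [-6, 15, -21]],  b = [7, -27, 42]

(2, 5, 1)

Forward elimination on [A|b]:
R2 <- R2 - (-2)*R1:  [   0   -3    2  -13 ]
R3 <- R3 - (3)*R1:  [  0   6  -9  21 ]
R3 <- R3 - (-2)*R2:  [  0   0  -5  -5 ]
Row echelon form:
[ -2   3  -4  |    7 ]
[  0  -3   2  |  -13 ]
[  0   0  -5  |   -5 ]
Back-substitution:
x_3 = (-5) / -5 = 1
x_2 = (-13 - (2)*(1)) / -3 = 5
x_1 = (7 - (3)*(5) - (-4)*(1)) / -2 = 2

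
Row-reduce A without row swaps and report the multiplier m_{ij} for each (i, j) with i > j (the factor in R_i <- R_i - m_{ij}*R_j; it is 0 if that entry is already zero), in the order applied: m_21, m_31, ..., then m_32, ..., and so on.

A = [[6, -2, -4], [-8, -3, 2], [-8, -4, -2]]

Forward elimination:
R2 <- R2 - (-4/3)*R1:  [     0  -17/3  -10/3 ]
R3 <- R3 - (-4/3)*R1:  [     0  -20/3  -22/3 ]
R3 <- R3 - (20/17)*R2:  [      0       0  -58/17 ]
Multipliers (in order of application): m_{21} = -4/3, m_{31} = -4/3, m_{32} = 20/17

multipliers: -4/3, -4/3, 20/17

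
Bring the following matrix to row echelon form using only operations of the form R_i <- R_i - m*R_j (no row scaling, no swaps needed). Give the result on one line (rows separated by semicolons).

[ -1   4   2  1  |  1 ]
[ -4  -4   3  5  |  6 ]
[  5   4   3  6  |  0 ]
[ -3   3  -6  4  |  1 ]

Forward elimination:
R2 <- R2 - (4)*R1:  [   0  -20   -5    1    2 ]
R3 <- R3 - (-5)*R1:  [  0  24  13  11   5 ]
R4 <- R4 - (3)*R1:  [   0   -9  -12    1   -2 ]
R3 <- R3 - (-6/5)*R2:  [    0     0     7  61/5  37/5 ]
R4 <- R4 - (9/20)*R2:  [      0       0   -39/4   11/20  -29/10 ]
R4 <- R4 - (-39/28)*R3:  [        0         0         0    614/35  1037/140 ]
Row echelon form:
[ -1    4   2       1  |         1 ]
[  0  -20  -5       1  |         2 ]
[  0    0   7    61/5  |      37/5 ]
[  0    0   0  614/35  |  1037/140 ]

REF = [-1 4 2 1 1; 0 -20 -5 1 2; 0 0 7 61/5 37/5; 0 0 0 614/35 1037/140]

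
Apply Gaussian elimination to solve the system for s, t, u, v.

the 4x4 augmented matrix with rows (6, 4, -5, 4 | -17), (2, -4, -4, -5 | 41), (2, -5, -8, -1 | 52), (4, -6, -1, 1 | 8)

(-3, -3, -5, -3)

Forward elimination on [A|b]:
R2 <- R2 - (1/3)*R1:  [     0  -16/3   -7/3  -19/3  140/3 ]
R3 <- R3 - (1/3)*R1:  [     0  -19/3  -19/3   -7/3  173/3 ]
R4 <- R4 - (2/3)*R1:  [     0  -26/3    7/3   -5/3   58/3 ]
R3 <- R3 - (19/16)*R2:  [      0       0  -57/16   83/16     9/4 ]
R4 <- R4 - (13/8)*R2:  [      0       0    49/8    69/8  -113/2 ]
R4 <- R4 - (-98/57)*R3:  [        0         0         0   1000/57  -1000/19 ]
Row echelon form:
[ 6      4      -5        4  |       -17 ]
[ 0  -16/3    -7/3    -19/3  |     140/3 ]
[ 0      0  -57/16    83/16  |       9/4 ]
[ 0      0       0  1000/57  |  -1000/19 ]
Back-substitution:
v = (-1000/19) / (1000/57) = -3
u = (9/4 - (83/16)*(-3)) / (-57/16) = -5
t = (140/3 - (-7/3)*(-5) - (-19/3)*(-3)) / (-16/3) = -3
s = (-17 - (4)*(-3) - (-5)*(-5) - (4)*(-3)) / 6 = -3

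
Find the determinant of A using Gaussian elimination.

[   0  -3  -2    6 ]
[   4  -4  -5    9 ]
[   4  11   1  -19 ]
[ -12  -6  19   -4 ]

Forward elimination:
R1 <-> R2   (pivot in column 1 was zero)
[   4  -4  -5    9 ]
[   0  -3  -2    6 ]
[   4  11   1  -19 ]
[ -12  -6  19   -4 ]
R3 <- R3 - (1)*R1:  [   0   15    6  -28 ]
R4 <- R4 - (-3)*R1:  [   0  -18    4   23 ]
R3 <- R3 - (-5)*R2:  [  0   0  -4   2 ]
R4 <- R4 - (6)*R2:  [   0    0   16  -13 ]
R4 <- R4 - (-4)*R3:  [  0   0   0  -5 ]
Upper-triangular form:
[ 4  -4  -5   9 ]
[ 0  -3  -2   6 ]
[ 0   0  -4   2 ]
[ 0   0   0  -5 ]
det(A) = (-1)^1 * (4) * (-3) * (-4) * (-5) = 240  (1 row swap -> sign -1)

det(A) = 240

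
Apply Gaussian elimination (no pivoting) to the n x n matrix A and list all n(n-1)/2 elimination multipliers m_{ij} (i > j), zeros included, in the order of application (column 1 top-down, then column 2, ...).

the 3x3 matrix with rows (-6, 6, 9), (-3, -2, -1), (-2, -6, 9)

multipliers: 1/2, 1/3, 8/5

Forward elimination:
R2 <- R2 - (1/2)*R1:  [     0     -5  -11/2 ]
R3 <- R3 - (1/3)*R1:  [  0  -8   6 ]
R3 <- R3 - (8/5)*R2:  [    0     0  74/5 ]
Multipliers (in order of application): m_{21} = 1/2, m_{31} = 1/3, m_{32} = 8/5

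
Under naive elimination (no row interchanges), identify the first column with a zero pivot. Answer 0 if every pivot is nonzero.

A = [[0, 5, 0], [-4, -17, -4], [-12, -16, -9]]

first zero-pivot column = 1

Naive forward elimination:
Pivot entry (1,1) is zero but row 2 has -4 in column 1 -> naive elimination stops; a row interchange (e.g. R1 <-> R2) would be required here.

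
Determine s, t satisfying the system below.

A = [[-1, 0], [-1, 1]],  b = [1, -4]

Forward elimination on [A|b]:
R2 <- R2 - (1)*R1:  [  0   1  -5 ]
Row echelon form:
[ -1  0  |   1 ]
[  0  1  |  -5 ]
Back-substitution:
t = (-5) / 1 = -5
s = (1) / -1 = -1

(-1, -5)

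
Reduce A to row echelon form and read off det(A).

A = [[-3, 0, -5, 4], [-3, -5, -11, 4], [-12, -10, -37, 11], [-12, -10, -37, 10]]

Forward elimination:
R2 <- R2 - (1)*R1:  [  0  -5  -6   0 ]
R3 <- R3 - (4)*R1:  [   0  -10  -17   -5 ]
R4 <- R4 - (4)*R1:  [   0  -10  -17   -6 ]
R3 <- R3 - (2)*R2:  [  0   0  -5  -5 ]
R4 <- R4 - (2)*R2:  [  0   0  -5  -6 ]
R4 <- R4 - (1)*R3:  [  0   0   0  -1 ]
Upper-triangular form:
[ -3   0  -5   4 ]
[  0  -5  -6   0 ]
[  0   0  -5  -5 ]
[  0   0   0  -1 ]
det(A) = (-1)^0 * (-3) * (-5) * (-5) * (-1) = 75  (0 row swaps -> sign +1)

det(A) = 75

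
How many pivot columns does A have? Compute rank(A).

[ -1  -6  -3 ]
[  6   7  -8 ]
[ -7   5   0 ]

Row reduction:
R2 <- R2 - (-6)*R1:  [   0  -29  -26 ]
R3 <- R3 - (7)*R1:  [  0  47  21 ]
R3 <- R3 - (-47/29)*R2:  [       0        0  -613/29 ]
Row echelon form:
[ -1   -6       -3 ]
[  0  -29      -26 ]
[  0    0  -613/29 ]
Nonzero rows / pivot columns: 3

rank(A) = 3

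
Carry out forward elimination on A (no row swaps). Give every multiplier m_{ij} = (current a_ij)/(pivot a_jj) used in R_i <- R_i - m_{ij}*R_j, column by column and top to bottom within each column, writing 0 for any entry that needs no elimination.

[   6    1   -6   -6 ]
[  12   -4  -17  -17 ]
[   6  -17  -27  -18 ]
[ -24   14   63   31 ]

multipliers: 2, 1, -4, 3, -3, -4

Forward elimination:
R2 <- R2 - (2)*R1:  [  0  -6  -5  -5 ]
R3 <- R3 - (1)*R1:  [   0  -18  -21  -12 ]
R4 <- R4 - (-4)*R1:  [  0  18  39   7 ]
R3 <- R3 - (3)*R2:  [  0   0  -6   3 ]
R4 <- R4 - (-3)*R2:  [  0   0  24  -8 ]
R4 <- R4 - (-4)*R3:  [ 0  0  0  4 ]
Multipliers (in order of application): m_{21} = 2, m_{31} = 1, m_{41} = -4, m_{32} = 3, m_{42} = -3, m_{43} = -4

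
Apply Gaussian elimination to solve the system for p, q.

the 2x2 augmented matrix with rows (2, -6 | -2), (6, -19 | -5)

Forward elimination on [A|b]:
R2 <- R2 - (3)*R1:  [  0  -1   1 ]
Row echelon form:
[ 2  -6  |  -2 ]
[ 0  -1  |   1 ]
Back-substitution:
q = (1) / -1 = -1
p = (-2 - (-6)*(-1)) / 2 = -4

(-4, -1)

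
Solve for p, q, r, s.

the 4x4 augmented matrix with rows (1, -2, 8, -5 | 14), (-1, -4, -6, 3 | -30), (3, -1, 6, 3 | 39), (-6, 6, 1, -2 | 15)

(0, 3, 5, 4)

Forward elimination on [A|b]:
R2 <- R2 - (-1)*R1:  [   0   -6    2   -2  -16 ]
R3 <- R3 - (3)*R1:  [   0    5  -18   18   -3 ]
R4 <- R4 - (-6)*R1:  [   0   -6   49  -32   99 ]
R3 <- R3 - (-5/6)*R2:  [     0      0  -49/3   49/3  -49/3 ]
R4 <- R4 - (1)*R2:  [   0    0   47  -30  115 ]
R4 <- R4 - (-141/49)*R3:  [  0   0   0  17  68 ]
Row echelon form:
[ 1  -2      8    -5  |     14 ]
[ 0  -6      2    -2  |    -16 ]
[ 0   0  -49/3  49/3  |  -49/3 ]
[ 0   0      0    17  |     68 ]
Back-substitution:
s = (68) / 17 = 4
r = (-49/3 - (49/3)*(4)) / (-49/3) = 5
q = (-16 - (2)*(5) - (-2)*(4)) / -6 = 3
p = (14 - (-2)*(3) - (8)*(5) - (-5)*(4)) / 1 = 0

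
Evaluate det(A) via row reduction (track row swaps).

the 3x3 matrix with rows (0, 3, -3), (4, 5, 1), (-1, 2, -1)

Forward elimination:
R1 <-> R2   (pivot in column 1 was zero)
[  4  5   1 ]
[  0  3  -3 ]
[ -1  2  -1 ]
R3 <- R3 - (-1/4)*R1:  [    0  13/4  -3/4 ]
R3 <- R3 - (13/12)*R2:  [   0    0  5/2 ]
Upper-triangular form:
[ 4  5    1 ]
[ 0  3   -3 ]
[ 0  0  5/2 ]
det(A) = (-1)^1 * (4) * (3) * (5/2) = -30  (1 row swap -> sign -1)

det(A) = -30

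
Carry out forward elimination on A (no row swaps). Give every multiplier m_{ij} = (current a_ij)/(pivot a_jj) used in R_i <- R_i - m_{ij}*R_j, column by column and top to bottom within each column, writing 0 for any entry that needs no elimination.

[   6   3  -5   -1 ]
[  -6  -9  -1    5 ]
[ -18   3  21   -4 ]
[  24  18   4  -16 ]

multipliers: -1, -3, 4, -2, -1, -3

Forward elimination:
R2 <- R2 - (-1)*R1:  [  0  -6  -6   4 ]
R3 <- R3 - (-3)*R1:  [  0  12   6  -7 ]
R4 <- R4 - (4)*R1:  [   0    6   24  -12 ]
R3 <- R3 - (-2)*R2:  [  0   0  -6   1 ]
R4 <- R4 - (-1)*R2:  [  0   0  18  -8 ]
R4 <- R4 - (-3)*R3:  [  0   0   0  -5 ]
Multipliers (in order of application): m_{21} = -1, m_{31} = -3, m_{41} = 4, m_{32} = -2, m_{42} = -1, m_{43} = -3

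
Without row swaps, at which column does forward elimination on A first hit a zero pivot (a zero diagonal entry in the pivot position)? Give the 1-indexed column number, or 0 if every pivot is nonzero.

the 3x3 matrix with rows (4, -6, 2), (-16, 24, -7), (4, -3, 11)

first zero-pivot column = 2

Naive forward elimination:
R2 <- R2 - (-4)*R1:  [ 0  0  1 ]
R3 <- R3 - (1)*R1:  [ 0  3  9 ]
Matrix at this point:
[ 4  -6  2 ]
[ 0   0  1 ]
[ 0   3  9 ]
Pivot entry (2,2) is zero but row 3 has 3 in column 2 -> naive elimination stops; a row interchange (e.g. R2 <-> R3) would be required here.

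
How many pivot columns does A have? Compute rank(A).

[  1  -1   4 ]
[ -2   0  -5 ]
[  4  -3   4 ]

rank(A) = 3

Row reduction:
R2 <- R2 - (-2)*R1:  [  0  -2   3 ]
R3 <- R3 - (4)*R1:  [   0    1  -12 ]
R3 <- R3 - (-1/2)*R2:  [     0      0  -21/2 ]
Row echelon form:
[ 1  -1      4 ]
[ 0  -2      3 ]
[ 0   0  -21/2 ]
Nonzero rows / pivot columns: 3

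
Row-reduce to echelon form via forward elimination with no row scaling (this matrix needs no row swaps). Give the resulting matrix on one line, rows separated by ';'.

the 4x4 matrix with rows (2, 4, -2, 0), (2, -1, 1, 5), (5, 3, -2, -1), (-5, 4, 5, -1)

REF = [2 4 -2 0; 0 -5 3 5; 0 0 -6/5 -8; 0 0 0 -43]

Forward elimination:
R2 <- R2 - (1)*R1:  [  0  -5   3   5 ]
R3 <- R3 - (5/2)*R1:  [  0  -7   3  -1 ]
R4 <- R4 - (-5/2)*R1:  [  0  14   0  -1 ]
R3 <- R3 - (7/5)*R2:  [    0     0  -6/5    -8 ]
R4 <- R4 - (-14/5)*R2:  [    0     0  42/5    13 ]
R4 <- R4 - (-7)*R3:  [   0    0    0  -43 ]
Row echelon form:
[ 2   4    -2    0 ]
[ 0  -5     3    5 ]
[ 0   0  -6/5   -8 ]
[ 0   0     0  -43 ]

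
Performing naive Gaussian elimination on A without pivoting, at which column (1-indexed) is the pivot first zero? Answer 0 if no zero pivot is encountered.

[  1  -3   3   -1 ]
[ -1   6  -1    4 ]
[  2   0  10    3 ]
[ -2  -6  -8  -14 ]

Naive forward elimination:
R2 <- R2 - (-1)*R1:  [ 0  3  2  3 ]
R3 <- R3 - (2)*R1:  [ 0  6  4  5 ]
R4 <- R4 - (-2)*R1:  [   0  -12   -2  -16 ]
R3 <- R3 - (2)*R2:  [  0   0   0  -1 ]
R4 <- R4 - (-4)*R2:  [  0   0   6  -4 ]
Matrix at this point:
[ 1  -3  3  -1 ]
[ 0   3  2   3 ]
[ 0   0  0  -1 ]
[ 0   0  6  -4 ]
Pivot entry (3,3) is zero but row 4 has 6 in column 3 -> naive elimination stops; a row interchange (e.g. R3 <-> R4) would be required here.

first zero-pivot column = 3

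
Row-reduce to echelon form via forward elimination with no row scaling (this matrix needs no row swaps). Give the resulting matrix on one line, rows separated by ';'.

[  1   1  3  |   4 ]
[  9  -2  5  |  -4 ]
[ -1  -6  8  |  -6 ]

REF = [1 1 3 4; 0 -11 -22 -40; 0 0 21 178/11]

Forward elimination:
R2 <- R2 - (9)*R1:  [   0  -11  -22  -40 ]
R3 <- R3 - (-1)*R1:  [  0  -5  11  -2 ]
R3 <- R3 - (5/11)*R2:  [      0       0      21  178/11 ]
Row echelon form:
[ 1    1    3  |       4 ]
[ 0  -11  -22  |     -40 ]
[ 0    0   21  |  178/11 ]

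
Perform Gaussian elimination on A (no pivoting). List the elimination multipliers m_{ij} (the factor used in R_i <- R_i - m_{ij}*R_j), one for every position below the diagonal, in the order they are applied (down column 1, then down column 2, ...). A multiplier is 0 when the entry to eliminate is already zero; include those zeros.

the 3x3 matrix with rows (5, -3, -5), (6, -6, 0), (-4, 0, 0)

Forward elimination:
R2 <- R2 - (6/5)*R1:  [     0  -12/5      6 ]
R3 <- R3 - (-4/5)*R1:  [     0  -12/5     -4 ]
R3 <- R3 - (1)*R2:  [   0    0  -10 ]
Multipliers (in order of application): m_{21} = 6/5, m_{31} = -4/5, m_{32} = 1

multipliers: 6/5, -4/5, 1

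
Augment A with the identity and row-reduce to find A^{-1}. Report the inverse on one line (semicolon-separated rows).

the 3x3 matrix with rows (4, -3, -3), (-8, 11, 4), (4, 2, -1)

Gauss-Jordan on [A | I]:
R1 <- (1/4)*R1:  [    1  -3/4  -3/4  |   1/4     0     0 ]
R2 <- R2 - (-8)*R1:  [  0   5  -2  |   2   1   0 ]
R3 <- R3 - (4)*R1:  [  0   5   2  |  -1   0   1 ]
R2 <- (1/5)*R2:  [    0     1  -2/5  |   2/5   1/5     0 ]
R1 <- R1 - (-3/4)*R2:  [      1       0  -21/20  |   11/20    3/20       0 ]
R3 <- R3 - (5)*R2:  [  0   0   4  |  -3  -1   1 ]
R3 <- (1/4)*R3:  [    0     0     1  |  -3/4  -1/4   1/4 ]
R1 <- R1 - (-21/20)*R3:  [      1       0       0  |  -19/80   -9/80   21/80 ]
R2 <- R2 - (-2/5)*R3:  [    0     1     0  |  1/10  1/10  1/10 ]
Right block of [I | A^{-1}] is the inverse:
[ -19/80  -9/80  21/80 ]
[   1/10   1/10   1/10 ]
[   -3/4   -1/4    1/4 ]

inverse = [-19/80 -9/80 21/80; 1/10 1/10 1/10; -3/4 -1/4 1/4]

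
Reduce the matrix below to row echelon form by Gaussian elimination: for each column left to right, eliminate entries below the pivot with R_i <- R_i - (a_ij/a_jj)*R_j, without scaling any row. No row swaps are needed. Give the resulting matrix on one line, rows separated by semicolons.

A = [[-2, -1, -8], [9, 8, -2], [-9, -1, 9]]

REF = [-2 -1 -8; 0 7/2 -38; 0 0 83]

Forward elimination:
R2 <- R2 - (-9/2)*R1:  [   0  7/2  -38 ]
R3 <- R3 - (9/2)*R1:  [   0  7/2   45 ]
R3 <- R3 - (1)*R2:  [  0   0  83 ]
Row echelon form:
[ -2   -1   -8 ]
[  0  7/2  -38 ]
[  0    0   83 ]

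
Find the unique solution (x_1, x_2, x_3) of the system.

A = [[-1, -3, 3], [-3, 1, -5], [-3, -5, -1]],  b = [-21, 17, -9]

Forward elimination on [A|b]:
R2 <- R2 - (3)*R1:  [   0   10  -14   80 ]
R3 <- R3 - (3)*R1:  [   0    4  -10   54 ]
R3 <- R3 - (2/5)*R2:  [     0      0  -22/5     22 ]
Row echelon form:
[ -1  -3      3  |  -21 ]
[  0  10    -14  |   80 ]
[  0   0  -22/5  |   22 ]
Back-substitution:
x_3 = (22) / (-22/5) = -5
x_2 = (80 - (-14)*(-5)) / 10 = 1
x_1 = (-21 - (-3)*(1) - (3)*(-5)) / -1 = 3

(3, 1, -5)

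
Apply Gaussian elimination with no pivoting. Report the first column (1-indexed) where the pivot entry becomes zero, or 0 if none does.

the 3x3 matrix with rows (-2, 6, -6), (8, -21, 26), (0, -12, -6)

Naive forward elimination:
R2 <- R2 - (-4)*R1:  [ 0  3  2 ]
R3 <- R3 - (-4)*R2:  [ 0  0  2 ]
All pivots nonzero; naive elimination completes without hitting a zero pivot.

first zero-pivot column = 0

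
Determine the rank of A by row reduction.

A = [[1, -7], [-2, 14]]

Row reduction:
R2 <- R2 - (-2)*R1:  [ 0  0 ]
Row echelon form:
[ 1  -7 ]
[ 0   0 ]
Nonzero rows / pivot columns: 1

rank(A) = 1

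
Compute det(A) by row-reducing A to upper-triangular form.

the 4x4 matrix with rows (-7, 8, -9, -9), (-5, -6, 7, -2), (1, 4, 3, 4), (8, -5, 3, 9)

det(A) = 1144

Forward elimination:
R2 <- R2 - (5/7)*R1:  [     0  -82/7   94/7   31/7 ]
R3 <- R3 - (-1/7)*R1:  [    0  36/7  12/7  19/7 ]
R4 <- R4 - (-8/7)*R1:  [     0   29/7  -51/7   -9/7 ]
R3 <- R3 - (-18/41)*R2:  [      0       0  312/41  191/41 ]
R4 <- R4 - (-29/82)*R2:  [       0        0  -104/41    23/82 ]
R4 <- R4 - (-1/3)*R3:  [    0     0     0  11/6 ]
Upper-triangular form:
[ -7      8      -9      -9 ]
[  0  -82/7    94/7    31/7 ]
[  0      0  312/41  191/41 ]
[  0      0       0    11/6 ]
det(A) = (-1)^0 * (-7) * (-82/7) * (312/41) * (11/6) = 1144  (0 row swaps -> sign +1)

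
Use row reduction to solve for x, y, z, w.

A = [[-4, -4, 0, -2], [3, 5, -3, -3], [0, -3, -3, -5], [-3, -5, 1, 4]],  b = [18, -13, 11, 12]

Forward elimination on [A|b]:
R2 <- R2 - (-3/4)*R1:  [    0     2    -3  -9/2   1/2 ]
R4 <- R4 - (3/4)*R1:  [    0    -2     1  11/2  -3/2 ]
R3 <- R3 - (-3/2)*R2:  [     0      0  -15/2  -47/4   47/4 ]
R4 <- R4 - (-1)*R2:  [  0   0  -2   1  -1 ]
R4 <- R4 - (4/15)*R3:  [      0       0       0   62/15  -62/15 ]
Row echelon form:
[ -4  -4      0     -2  |      18 ]
[  0   2     -3   -9/2  |     1/2 ]
[  0   0  -15/2  -47/4  |    47/4 ]
[  0   0      0  62/15  |  -62/15 ]
Back-substitution:
w = (-62/15) / (62/15) = -1
z = (47/4 - (-47/4)*(-1)) / (-15/2) = 0
y = (1/2 - (-3)*(0) - (-9/2)*(-1)) / 2 = -2
x = (18 - (-4)*(-2) - (-2)*(-1)) / -4 = -2

(-2, -2, 0, -1)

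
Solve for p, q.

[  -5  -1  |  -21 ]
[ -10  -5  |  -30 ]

(5, -4)

Forward elimination on [A|b]:
R2 <- R2 - (2)*R1:  [  0  -3  12 ]
Row echelon form:
[ -5  -1  |  -21 ]
[  0  -3  |   12 ]
Back-substitution:
q = (12) / -3 = -4
p = (-21 - (-1)*(-4)) / -5 = 5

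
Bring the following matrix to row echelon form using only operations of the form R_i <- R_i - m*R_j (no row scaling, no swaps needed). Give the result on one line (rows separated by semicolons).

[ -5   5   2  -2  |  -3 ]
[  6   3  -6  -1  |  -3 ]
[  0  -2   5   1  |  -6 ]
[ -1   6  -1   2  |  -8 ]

REF = [-5 5 2 -2 -3; 0 9 -18/5 -17/5 -33/5; 0 0 21/5 11/45 -112/15; 0 0 0 268/63 -8/3]

Forward elimination:
R2 <- R2 - (-6/5)*R1:  [     0      9  -18/5  -17/5  -33/5 ]
R4 <- R4 - (1/5)*R1:  [     0      5   -7/5   12/5  -37/5 ]
R3 <- R3 - (-2/9)*R2:  [       0        0     21/5    11/45  -112/15 ]
R4 <- R4 - (5/9)*R2:  [      0       0     3/5  193/45  -56/15 ]
R4 <- R4 - (1/7)*R3:  [      0       0       0  268/63    -8/3 ]
Row echelon form:
[ -5  5      2      -2  |       -3 ]
[  0  9  -18/5   -17/5  |    -33/5 ]
[  0  0   21/5   11/45  |  -112/15 ]
[  0  0      0  268/63  |     -8/3 ]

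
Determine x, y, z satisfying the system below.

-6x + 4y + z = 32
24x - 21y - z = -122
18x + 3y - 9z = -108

(-5, 0, 2)

Forward elimination on [A|b]:
R2 <- R2 - (-4)*R1:  [  0  -5   3   6 ]
R3 <- R3 - (-3)*R1:  [   0   15   -6  -12 ]
R3 <- R3 - (-3)*R2:  [ 0  0  3  6 ]
Row echelon form:
[ -6   4  1  |  32 ]
[  0  -5  3  |   6 ]
[  0   0  3  |   6 ]
Back-substitution:
z = (6) / 3 = 2
y = (6 - (3)*(2)) / -5 = 0
x = (32 - (4)*(0) - (1)*(2)) / -6 = -5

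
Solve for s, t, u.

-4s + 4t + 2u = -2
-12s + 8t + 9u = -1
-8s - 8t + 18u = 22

Forward elimination on [A|b]:
R2 <- R2 - (3)*R1:  [  0  -4   3   5 ]
R3 <- R3 - (2)*R1:  [   0  -16   14   26 ]
R3 <- R3 - (4)*R2:  [ 0  0  2  6 ]
Row echelon form:
[ -4   4  2  |  -2 ]
[  0  -4  3  |   5 ]
[  0   0  2  |   6 ]
Back-substitution:
u = (6) / 2 = 3
t = (5 - (3)*(3)) / -4 = 1
s = (-2 - (4)*(1) - (2)*(3)) / -4 = 3

(3, 1, 3)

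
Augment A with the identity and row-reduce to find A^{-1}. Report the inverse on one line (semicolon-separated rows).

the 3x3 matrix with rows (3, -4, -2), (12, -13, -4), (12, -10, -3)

inverse = [1/27 -8/27 10/27; 4/9 -5/9 4/9; -4/3 2/3 -1/3]

Gauss-Jordan on [A | I]:
R1 <- (1/3)*R1:  [    1  -4/3  -2/3  |   1/3     0     0 ]
R2 <- R2 - (12)*R1:  [  0   3   4  |  -4   1   0 ]
R3 <- R3 - (12)*R1:  [  0   6   5  |  -4   0   1 ]
R2 <- (1/3)*R2:  [    0     1   4/3  |  -4/3   1/3     0 ]
R1 <- R1 - (-4/3)*R2:  [     1      0   10/9  |  -13/9    4/9      0 ]
R3 <- R3 - (6)*R2:  [  0   0  -3  |   4  -2   1 ]
R3 <- (1/-3)*R3:  [    0     0     1  |  -4/3   2/3  -1/3 ]
R1 <- R1 - (10/9)*R3:  [     1      0      0  |   1/27  -8/27  10/27 ]
R2 <- R2 - (4/3)*R3:  [    0     1     0  |   4/9  -5/9   4/9 ]
Right block of [I | A^{-1}] is the inverse:
[ 1/27  -8/27  10/27 ]
[  4/9   -5/9    4/9 ]
[ -4/3    2/3   -1/3 ]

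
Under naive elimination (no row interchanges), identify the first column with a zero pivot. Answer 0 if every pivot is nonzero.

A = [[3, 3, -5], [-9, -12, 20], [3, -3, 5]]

first zero-pivot column = 3

Naive forward elimination:
R2 <- R2 - (-3)*R1:  [  0  -3   5 ]
R3 <- R3 - (1)*R1:  [  0  -6  10 ]
R3 <- R3 - (2)*R2:  [ 0  0  0 ]
Matrix at this point:
[ 3   3  -5 ]
[ 0  -3   5 ]
[ 0   0   0 ]
Pivot entry (3,3) in the last row is zero and there are no rows below to swap with -> zero pivot in column 3 (A is singular).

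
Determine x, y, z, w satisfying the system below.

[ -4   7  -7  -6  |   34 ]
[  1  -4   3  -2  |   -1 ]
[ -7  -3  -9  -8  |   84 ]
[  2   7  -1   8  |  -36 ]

Forward elimination on [A|b]:
R2 <- R2 - (-1/4)*R1:  [    0  -9/4   5/4  -7/2  15/2 ]
R3 <- R3 - (7/4)*R1:  [     0  -61/4   13/4    5/2   49/2 ]
R4 <- R4 - (-1/2)*R1:  [    0  21/2  -9/2     5   -19 ]
R3 <- R3 - (61/9)*R2:  [     0      0  -47/9  236/9  -79/3 ]
R4 <- R4 - (-14/3)*R2:  [     0      0    4/3  -34/3     16 ]
R4 <- R4 - (-12/47)*R3:  [       0        0        0  -218/47   436/47 ]
Row echelon form:
[ -4     7     -7       -6  |      34 ]
[  0  -9/4    5/4     -7/2  |    15/2 ]
[  0     0  -47/9    236/9  |   -79/3 ]
[  0     0      0  -218/47  |  436/47 ]
Back-substitution:
w = (436/47) / (-218/47) = -2
z = (-79/3 - (236/9)*(-2)) / (-47/9) = -5
y = (15/2 - (5/4)*(-5) - (-7/2)*(-2)) / (-9/4) = -3
x = (34 - (7)*(-3) - (-7)*(-5) - (-6)*(-2)) / -4 = -2

(-2, -3, -5, -2)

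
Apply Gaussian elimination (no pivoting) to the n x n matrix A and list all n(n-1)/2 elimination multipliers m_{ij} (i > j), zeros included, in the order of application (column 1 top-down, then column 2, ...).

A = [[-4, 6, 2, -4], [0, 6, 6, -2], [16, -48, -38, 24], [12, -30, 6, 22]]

Forward elimination:
R2: entry in column 1 is already 0 -> m_{21} = 0 (no row operation needed)
R3 <- R3 - (-4)*R1:  [   0  -24  -30    8 ]
R4 <- R4 - (-3)*R1:  [   0  -12   12   10 ]
R3 <- R3 - (-4)*R2:  [  0   0  -6   0 ]
R4 <- R4 - (-2)*R2:  [  0   0  24   6 ]
R4 <- R4 - (-4)*R3:  [ 0  0  0  6 ]
Multipliers (in order of application): m_{21} = 0, m_{31} = -4, m_{41} = -3, m_{32} = -4, m_{42} = -2, m_{43} = -4

multipliers: 0, -4, -3, -4, -2, -4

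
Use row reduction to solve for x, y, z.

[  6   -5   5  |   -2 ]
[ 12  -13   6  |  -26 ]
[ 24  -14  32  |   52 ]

Forward elimination on [A|b]:
R2 <- R2 - (2)*R1:  [   0   -3   -4  -22 ]
R3 <- R3 - (4)*R1:  [  0   6  12  60 ]
R3 <- R3 - (-2)*R2:  [  0   0   4  16 ]
Row echelon form:
[ 6  -5   5  |   -2 ]
[ 0  -3  -4  |  -22 ]
[ 0   0   4  |   16 ]
Back-substitution:
z = (16) / 4 = 4
y = (-22 - (-4)*(4)) / -3 = 2
x = (-2 - (-5)*(2) - (5)*(4)) / 6 = -2

(-2, 2, 4)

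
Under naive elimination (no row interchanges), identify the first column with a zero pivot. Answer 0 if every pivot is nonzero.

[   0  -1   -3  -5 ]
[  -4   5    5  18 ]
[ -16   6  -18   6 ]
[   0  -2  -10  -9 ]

Naive forward elimination:
Pivot entry (1,1) is zero but row 2 has -4 in column 1 -> naive elimination stops; a row interchange (e.g. R1 <-> R2) would be required here.

first zero-pivot column = 1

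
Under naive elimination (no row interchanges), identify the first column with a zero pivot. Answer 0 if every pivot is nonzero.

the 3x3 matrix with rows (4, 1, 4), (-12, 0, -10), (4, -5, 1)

Naive forward elimination:
R2 <- R2 - (-3)*R1:  [ 0  3  2 ]
R3 <- R3 - (1)*R1:  [  0  -6  -3 ]
R3 <- R3 - (-2)*R2:  [ 0  0  1 ]
All pivots nonzero; naive elimination completes without hitting a zero pivot.

first zero-pivot column = 0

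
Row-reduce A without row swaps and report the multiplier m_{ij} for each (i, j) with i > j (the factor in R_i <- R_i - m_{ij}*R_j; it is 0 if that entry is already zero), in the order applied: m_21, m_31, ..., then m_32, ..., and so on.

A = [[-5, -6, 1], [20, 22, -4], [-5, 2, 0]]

multipliers: -4, 1, -4

Forward elimination:
R2 <- R2 - (-4)*R1:  [  0  -2   0 ]
R3 <- R3 - (1)*R1:  [  0   8  -1 ]
R3 <- R3 - (-4)*R2:  [  0   0  -1 ]
Multipliers (in order of application): m_{21} = -4, m_{31} = 1, m_{32} = -4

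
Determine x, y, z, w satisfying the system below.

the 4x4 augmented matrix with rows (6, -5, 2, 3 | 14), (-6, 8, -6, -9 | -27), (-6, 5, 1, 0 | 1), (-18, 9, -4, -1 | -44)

Forward elimination on [A|b]:
R2 <- R2 - (-1)*R1:  [   0    3   -4   -6  -13 ]
R3 <- R3 - (-1)*R1:  [  0   0   3   3  15 ]
R4 <- R4 - (-3)*R1:  [  0  -6   2   8  -2 ]
R4 <- R4 - (-2)*R2:  [   0    0   -6   -4  -28 ]
R4 <- R4 - (-2)*R3:  [ 0  0  0  2  2 ]
Row echelon form:
[ 6  -5   2   3  |   14 ]
[ 0   3  -4  -6  |  -13 ]
[ 0   0   3   3  |   15 ]
[ 0   0   0   2  |    2 ]
Back-substitution:
w = (2) / 2 = 1
z = (15 - (3)*(1)) / 3 = 4
y = (-13 - (-4)*(4) - (-6)*(1)) / 3 = 3
x = (14 - (-5)*(3) - (2)*(4) - (3)*(1)) / 6 = 3

(3, 3, 4, 1)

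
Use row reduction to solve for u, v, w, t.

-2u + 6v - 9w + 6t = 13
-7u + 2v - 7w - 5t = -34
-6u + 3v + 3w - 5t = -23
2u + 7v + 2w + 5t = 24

(1, 0, 1, 4)

Forward elimination on [A|b]:
R2 <- R2 - (7/2)*R1:  [      0     -19    49/2     -26  -159/2 ]
R3 <- R3 - (3)*R1:  [   0  -15   30  -23  -62 ]
R4 <- R4 - (-1)*R1:  [  0  13  -7  11  37 ]
R3 <- R3 - (15/19)*R2:  [      0       0  405/38  -47/19   29/38 ]
R4 <- R4 - (-13/19)*R2:  [       0        0   371/38  -129/19  -661/38 ]
R4 <- R4 - (371/405)*R3:  [         0          0          0  -1832/405  -7328/405 ]
Row echelon form:
[ -2    6      -9          6  |         13 ]
[  0  -19    49/2        -26  |     -159/2 ]
[  0    0  405/38     -47/19  |      29/38 ]
[  0    0       0  -1832/405  |  -7328/405 ]
Back-substitution:
t = (-7328/405) / (-1832/405) = 4
w = (29/38 - (-47/19)*(4)) / (405/38) = 1
v = (-159/2 - (49/2)*(1) - (-26)*(4)) / -19 = 0
u = (13 - (6)*(0) - (-9)*(1) - (6)*(4)) / -2 = 1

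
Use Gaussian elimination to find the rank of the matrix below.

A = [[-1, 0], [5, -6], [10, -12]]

rank(A) = 2

Row reduction:
R2 <- R2 - (-5)*R1:  [  0  -6 ]
R3 <- R3 - (-10)*R1:  [   0  -12 ]
R3 <- R3 - (2)*R2:  [ 0  0 ]
Row echelon form:
[ -1   0 ]
[  0  -6 ]
[  0   0 ]
Nonzero rows / pivot columns: 2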